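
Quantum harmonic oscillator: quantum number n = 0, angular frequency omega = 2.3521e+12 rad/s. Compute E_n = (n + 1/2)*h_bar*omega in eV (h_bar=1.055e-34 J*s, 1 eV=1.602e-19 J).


E = (n + 1/2) * h_bar * omega
= (0 + 0.5) * 1.055e-34 * 2.3521e+12
= 0.5 * 2.4815e-22
= 1.2407e-22 J
= 0.0008 eV

0.0008


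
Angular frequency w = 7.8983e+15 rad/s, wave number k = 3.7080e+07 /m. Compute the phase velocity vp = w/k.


vp = w / k
= 7.8983e+15 / 3.7080e+07
= 2.1301e+08 m/s

2.1301e+08


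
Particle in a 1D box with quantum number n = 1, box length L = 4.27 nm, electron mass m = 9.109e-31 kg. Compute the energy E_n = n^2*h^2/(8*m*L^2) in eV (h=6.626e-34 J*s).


E = n^2 * h^2 / (8 * m * L^2)
= 1^2 * (6.626e-34)^2 / (8 * 9.109e-31 * (4.27e-9)^2)
= 1 * 4.3904e-67 / (8 * 9.109e-31 * 1.8233e-17)
= 3.3044e-21 J
= 0.0206 eV

0.0206


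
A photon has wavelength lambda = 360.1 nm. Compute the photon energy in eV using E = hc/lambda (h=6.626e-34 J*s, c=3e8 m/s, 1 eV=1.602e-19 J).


E = hc / lambda
= (6.626e-34)(3e8) / (360.1e-9)
= 1.9878e-25 / 3.6010e-07
= 5.5201e-19 J
Converting to eV: 5.5201e-19 / 1.602e-19
= 3.4458 eV

3.4458


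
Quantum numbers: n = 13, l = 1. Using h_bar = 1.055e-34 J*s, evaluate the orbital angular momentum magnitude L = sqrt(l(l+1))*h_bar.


L = sqrt(l*(l+1)) * h_bar
= sqrt(1 * 2) * 1.055e-34
= sqrt(2) * 1.055e-34
= 1.4142 * 1.055e-34
= 1.4920e-34 J*s

1.4920e-34


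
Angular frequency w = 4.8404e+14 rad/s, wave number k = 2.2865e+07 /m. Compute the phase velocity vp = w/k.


vp = w / k
= 4.8404e+14 / 2.2865e+07
= 2.1169e+07 m/s

2.1169e+07


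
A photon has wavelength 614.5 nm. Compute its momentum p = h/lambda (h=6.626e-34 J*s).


p = h / lambda
= 6.626e-34 / (614.5e-9)
= 6.626e-34 / 6.1450e-07
= 1.0783e-27 kg*m/s

1.0783e-27


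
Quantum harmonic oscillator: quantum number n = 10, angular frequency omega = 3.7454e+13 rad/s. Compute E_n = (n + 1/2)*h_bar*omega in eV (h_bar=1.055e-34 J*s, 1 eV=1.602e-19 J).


E = (n + 1/2) * h_bar * omega
= (10 + 0.5) * 1.055e-34 * 3.7454e+13
= 10.5 * 3.9514e-21
= 4.1490e-20 J
= 0.259 eV

0.259


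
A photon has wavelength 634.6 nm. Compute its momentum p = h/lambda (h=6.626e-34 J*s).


p = h / lambda
= 6.626e-34 / (634.6e-9)
= 6.626e-34 / 6.3460e-07
= 1.0441e-27 kg*m/s

1.0441e-27


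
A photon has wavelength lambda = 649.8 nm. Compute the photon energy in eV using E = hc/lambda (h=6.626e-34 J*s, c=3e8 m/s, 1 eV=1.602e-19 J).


E = hc / lambda
= (6.626e-34)(3e8) / (649.8e-9)
= 1.9878e-25 / 6.4980e-07
= 3.0591e-19 J
Converting to eV: 3.0591e-19 / 1.602e-19
= 1.9095 eV

1.9095


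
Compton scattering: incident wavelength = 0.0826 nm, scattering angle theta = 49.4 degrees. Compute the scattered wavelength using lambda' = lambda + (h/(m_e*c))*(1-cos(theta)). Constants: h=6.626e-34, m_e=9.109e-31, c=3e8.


Compton wavelength: h/(m_e*c) = 2.4247e-12 m
d_lambda = 2.4247e-12 * (1 - cos(49.4 deg))
= 2.4247e-12 * 0.349226
= 8.4677e-13 m = 0.000847 nm
lambda' = 0.0826 + 0.000847
= 0.083447 nm

0.083447


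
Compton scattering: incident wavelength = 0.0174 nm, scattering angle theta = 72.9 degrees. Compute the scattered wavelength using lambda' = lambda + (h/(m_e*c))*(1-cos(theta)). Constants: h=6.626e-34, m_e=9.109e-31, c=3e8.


Compton wavelength: h/(m_e*c) = 2.4247e-12 m
d_lambda = 2.4247e-12 * (1 - cos(72.9 deg))
= 2.4247e-12 * 0.70596
= 1.7117e-12 m = 0.001712 nm
lambda' = 0.0174 + 0.001712
= 0.019112 nm

0.019112


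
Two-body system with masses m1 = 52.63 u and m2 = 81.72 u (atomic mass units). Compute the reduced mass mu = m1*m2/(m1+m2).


mu = m1 * m2 / (m1 + m2)
= 52.63 * 81.72 / (52.63 + 81.72)
= 4300.9236 / 134.35
= 32.0128 u

32.0128


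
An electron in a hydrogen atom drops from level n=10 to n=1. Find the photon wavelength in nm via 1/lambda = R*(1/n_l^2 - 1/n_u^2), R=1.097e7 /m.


1/lambda = R * (1/n_l^2 - 1/n_u^2)
= 1.097e7 * (1/1^2 - 1/10^2)
= 1.097e7 * (1.0 - 0.01)
= 1.097e7 * 0.99
= 1.0860e+07 /m
lambda = 1 / 1.0860e+07 = 92.0785 nm

92.0785


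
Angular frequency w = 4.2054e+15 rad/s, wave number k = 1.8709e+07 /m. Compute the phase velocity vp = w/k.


vp = w / k
= 4.2054e+15 / 1.8709e+07
= 2.2478e+08 m/s

2.2478e+08


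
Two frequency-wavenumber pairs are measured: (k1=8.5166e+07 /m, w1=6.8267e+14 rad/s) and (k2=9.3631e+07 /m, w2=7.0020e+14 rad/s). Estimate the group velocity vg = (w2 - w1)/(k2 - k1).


vg = (w2 - w1) / (k2 - k1)
= (7.0020e+14 - 6.8267e+14) / (9.3631e+07 - 8.5166e+07)
= 1.7530e+13 / 8.4650e+06
= 2.0709e+06 m/s

2.0709e+06


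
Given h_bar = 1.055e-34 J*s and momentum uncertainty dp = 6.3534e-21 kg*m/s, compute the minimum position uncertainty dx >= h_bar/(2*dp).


dx = h_bar / (2 * dp)
= 1.055e-34 / (2 * 6.3534e-21)
= 1.055e-34 / 1.2707e-20
= 8.3026e-15 m

8.3026e-15


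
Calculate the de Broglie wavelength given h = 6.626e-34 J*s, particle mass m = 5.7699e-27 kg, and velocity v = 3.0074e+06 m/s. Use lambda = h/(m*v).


lambda = h / (m * v)
= 6.626e-34 / (5.7699e-27 * 3.0074e+06)
= 6.626e-34 / 1.7352e-20
= 3.8185e-14 m

3.8185e-14


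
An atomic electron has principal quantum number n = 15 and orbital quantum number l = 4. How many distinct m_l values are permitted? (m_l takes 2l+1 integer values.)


m_l ranges from -l to +l in integer steps
So m_l goes from -4 to +4
Count = 2l + 1 = 2*4 + 1
= 9

9


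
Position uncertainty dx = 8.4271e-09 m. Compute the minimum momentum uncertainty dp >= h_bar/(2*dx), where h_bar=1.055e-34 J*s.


dp = h_bar / (2 * dx)
= 1.055e-34 / (2 * 8.4271e-09)
= 1.055e-34 / 1.6854e-08
= 6.2596e-27 kg*m/s

6.2596e-27


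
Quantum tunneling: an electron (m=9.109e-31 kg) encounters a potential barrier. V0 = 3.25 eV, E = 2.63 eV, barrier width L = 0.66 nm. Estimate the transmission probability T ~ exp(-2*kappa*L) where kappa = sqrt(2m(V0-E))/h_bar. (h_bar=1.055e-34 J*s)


V0 - E = 0.62 eV = 9.9324e-20 J
kappa = sqrt(2 * m * (V0-E)) / h_bar
= sqrt(2 * 9.109e-31 * 9.9324e-20) / 1.055e-34
= 4.0320e+09 /m
2*kappa*L = 2 * 4.0320e+09 * 0.66e-9
= 5.3223
T = exp(-5.3223) = 4.881539e-03

4.881539e-03


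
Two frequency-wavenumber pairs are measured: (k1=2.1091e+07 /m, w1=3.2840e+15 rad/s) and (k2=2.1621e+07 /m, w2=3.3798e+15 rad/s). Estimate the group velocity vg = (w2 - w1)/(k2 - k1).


vg = (w2 - w1) / (k2 - k1)
= (3.3798e+15 - 3.2840e+15) / (2.1621e+07 - 2.1091e+07)
= 9.5800e+13 / 5.3000e+05
= 1.8075e+08 m/s

1.8075e+08


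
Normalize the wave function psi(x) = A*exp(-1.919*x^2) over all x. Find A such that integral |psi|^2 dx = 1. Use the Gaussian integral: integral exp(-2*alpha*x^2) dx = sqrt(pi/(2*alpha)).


integral |psi|^2 dx = A^2 * sqrt(pi/(2*alpha)) = 1
A^2 = sqrt(2*alpha/pi)
= sqrt(2 * 1.919 / pi)
= 1.105293
A = sqrt(1.105293)
= 1.0513

1.0513


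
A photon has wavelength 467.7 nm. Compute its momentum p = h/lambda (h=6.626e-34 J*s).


p = h / lambda
= 6.626e-34 / (467.7e-9)
= 6.626e-34 / 4.6770e-07
= 1.4167e-27 kg*m/s

1.4167e-27


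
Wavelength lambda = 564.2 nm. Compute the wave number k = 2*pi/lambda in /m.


k = 2 * pi / lambda
= 6.2832 / (564.2e-9)
= 6.2832 / 5.6420e-07
= 1.1136e+07 /m

1.1136e+07


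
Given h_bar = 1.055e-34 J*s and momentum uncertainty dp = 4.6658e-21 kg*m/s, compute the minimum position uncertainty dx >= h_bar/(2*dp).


dx = h_bar / (2 * dp)
= 1.055e-34 / (2 * 4.6658e-21)
= 1.055e-34 / 9.3316e-21
= 1.1306e-14 m

1.1306e-14


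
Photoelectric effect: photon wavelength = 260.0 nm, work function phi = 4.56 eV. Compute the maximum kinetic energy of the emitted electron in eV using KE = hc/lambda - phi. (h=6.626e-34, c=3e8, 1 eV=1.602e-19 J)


E_photon = hc / lambda
= (6.626e-34)(3e8) / (260.0e-9)
= 7.6454e-19 J
= 4.7724 eV
KE = E_photon - phi
= 4.7724 - 4.56
= 0.2124 eV

0.2124


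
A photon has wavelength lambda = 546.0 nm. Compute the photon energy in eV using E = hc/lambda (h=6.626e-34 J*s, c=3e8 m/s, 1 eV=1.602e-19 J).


E = hc / lambda
= (6.626e-34)(3e8) / (546.0e-9)
= 1.9878e-25 / 5.4600e-07
= 3.6407e-19 J
Converting to eV: 3.6407e-19 / 1.602e-19
= 2.2726 eV

2.2726


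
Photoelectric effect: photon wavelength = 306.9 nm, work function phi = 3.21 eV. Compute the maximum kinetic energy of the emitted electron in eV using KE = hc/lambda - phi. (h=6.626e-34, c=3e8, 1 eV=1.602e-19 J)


E_photon = hc / lambda
= (6.626e-34)(3e8) / (306.9e-9)
= 6.4770e-19 J
= 4.0431 eV
KE = E_photon - phi
= 4.0431 - 3.21
= 0.8331 eV

0.8331


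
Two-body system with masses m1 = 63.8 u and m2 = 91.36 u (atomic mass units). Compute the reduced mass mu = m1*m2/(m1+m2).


mu = m1 * m2 / (m1 + m2)
= 63.8 * 91.36 / (63.8 + 91.36)
= 5828.768 / 155.16
= 37.5662 u

37.5662


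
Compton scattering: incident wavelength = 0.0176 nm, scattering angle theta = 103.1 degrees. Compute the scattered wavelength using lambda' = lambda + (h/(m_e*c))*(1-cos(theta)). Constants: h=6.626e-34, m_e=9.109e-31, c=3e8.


Compton wavelength: h/(m_e*c) = 2.4247e-12 m
d_lambda = 2.4247e-12 * (1 - cos(103.1 deg))
= 2.4247e-12 * 1.226651
= 2.9743e-12 m = 0.002974 nm
lambda' = 0.0176 + 0.002974
= 0.020574 nm

0.020574


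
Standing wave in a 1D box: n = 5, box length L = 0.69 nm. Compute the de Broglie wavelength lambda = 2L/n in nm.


lambda = 2L / n
= 2 * 0.69 / 5
= 1.38 / 5
= 0.276 nm

0.276


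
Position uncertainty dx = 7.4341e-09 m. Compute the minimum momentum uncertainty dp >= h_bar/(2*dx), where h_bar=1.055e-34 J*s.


dp = h_bar / (2 * dx)
= 1.055e-34 / (2 * 7.4341e-09)
= 1.055e-34 / 1.4868e-08
= 7.0957e-27 kg*m/s

7.0957e-27


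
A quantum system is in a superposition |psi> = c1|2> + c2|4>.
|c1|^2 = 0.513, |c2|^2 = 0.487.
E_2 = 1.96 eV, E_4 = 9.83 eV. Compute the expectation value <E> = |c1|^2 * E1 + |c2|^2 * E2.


<E> = |c1|^2 * E1 + |c2|^2 * E2
= 0.513 * 1.96 + 0.487 * 9.83
= 1.0055 + 4.7872
= 5.7927 eV

5.7927


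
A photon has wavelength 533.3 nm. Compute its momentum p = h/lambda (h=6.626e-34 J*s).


p = h / lambda
= 6.626e-34 / (533.3e-9)
= 6.626e-34 / 5.3330e-07
= 1.2425e-27 kg*m/s

1.2425e-27


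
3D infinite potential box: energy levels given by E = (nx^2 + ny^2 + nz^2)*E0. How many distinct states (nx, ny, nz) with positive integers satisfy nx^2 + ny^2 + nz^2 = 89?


Enumerate all (nx, ny, nz) with nx^2 + ny^2 + nz^2 = 89:
(2,2,9)
(2,6,7)
(2,7,6)
(2,9,2)
(3,4,8)
(3,8,4)
(4,3,8)
(4,8,3)
(6,2,7)
(6,7,2)
(7,2,6)
(7,6,2)
(8,3,4)
(8,4,3)
(9,2,2)
Total degeneracy = 15

15


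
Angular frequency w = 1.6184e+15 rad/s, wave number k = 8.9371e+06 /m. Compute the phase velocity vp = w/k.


vp = w / k
= 1.6184e+15 / 8.9371e+06
= 1.8109e+08 m/s

1.8109e+08


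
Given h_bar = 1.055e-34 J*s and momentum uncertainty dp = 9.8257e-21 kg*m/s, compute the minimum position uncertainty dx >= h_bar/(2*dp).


dx = h_bar / (2 * dp)
= 1.055e-34 / (2 * 9.8257e-21)
= 1.055e-34 / 1.9651e-20
= 5.3686e-15 m

5.3686e-15


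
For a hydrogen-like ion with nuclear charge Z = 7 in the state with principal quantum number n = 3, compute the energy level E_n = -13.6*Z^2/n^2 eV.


E_n = -13.6 * Z^2 / n^2
= -13.6 * 7^2 / 3^2
= -13.6 * 49 / 9
= -74.0444 eV

-74.0444


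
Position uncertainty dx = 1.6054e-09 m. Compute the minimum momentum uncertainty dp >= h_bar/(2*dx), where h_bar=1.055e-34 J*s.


dp = h_bar / (2 * dx)
= 1.055e-34 / (2 * 1.6054e-09)
= 1.055e-34 / 3.2108e-09
= 3.2858e-26 kg*m/s

3.2858e-26


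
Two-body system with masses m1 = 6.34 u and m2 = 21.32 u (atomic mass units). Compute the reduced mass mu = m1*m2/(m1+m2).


mu = m1 * m2 / (m1 + m2)
= 6.34 * 21.32 / (6.34 + 21.32)
= 135.1688 / 27.66
= 4.8868 u

4.8868


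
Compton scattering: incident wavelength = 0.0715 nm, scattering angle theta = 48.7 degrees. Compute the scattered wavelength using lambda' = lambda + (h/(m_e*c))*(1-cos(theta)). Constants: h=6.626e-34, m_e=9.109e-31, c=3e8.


Compton wavelength: h/(m_e*c) = 2.4247e-12 m
d_lambda = 2.4247e-12 * (1 - cos(48.7 deg))
= 2.4247e-12 * 0.339998
= 8.2440e-13 m = 0.000824 nm
lambda' = 0.0715 + 0.000824
= 0.072324 nm

0.072324


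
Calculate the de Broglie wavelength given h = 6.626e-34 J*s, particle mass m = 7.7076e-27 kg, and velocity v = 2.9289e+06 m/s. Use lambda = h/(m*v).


lambda = h / (m * v)
= 6.626e-34 / (7.7076e-27 * 2.9289e+06)
= 6.626e-34 / 2.2575e-20
= 2.9351e-14 m

2.9351e-14


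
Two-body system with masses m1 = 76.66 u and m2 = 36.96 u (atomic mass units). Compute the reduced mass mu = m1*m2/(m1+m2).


mu = m1 * m2 / (m1 + m2)
= 76.66 * 36.96 / (76.66 + 36.96)
= 2833.3536 / 113.62
= 24.9371 u

24.9371


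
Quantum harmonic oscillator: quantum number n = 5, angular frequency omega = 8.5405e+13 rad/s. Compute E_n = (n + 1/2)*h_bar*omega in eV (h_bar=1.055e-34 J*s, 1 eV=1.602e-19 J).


E = (n + 1/2) * h_bar * omega
= (5 + 0.5) * 1.055e-34 * 8.5405e+13
= 5.5 * 9.0102e-21
= 4.9556e-20 J
= 0.3093 eV

0.3093


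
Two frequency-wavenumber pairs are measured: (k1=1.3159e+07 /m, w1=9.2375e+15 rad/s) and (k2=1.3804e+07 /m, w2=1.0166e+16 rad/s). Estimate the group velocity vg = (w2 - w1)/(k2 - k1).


vg = (w2 - w1) / (k2 - k1)
= (1.0166e+16 - 9.2375e+15) / (1.3804e+07 - 1.3159e+07)
= 9.2850e+14 / 6.4500e+05
= 1.4395e+09 m/s

1.4395e+09


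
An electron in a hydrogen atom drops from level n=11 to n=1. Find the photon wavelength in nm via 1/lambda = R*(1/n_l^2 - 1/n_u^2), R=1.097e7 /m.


1/lambda = R * (1/n_l^2 - 1/n_u^2)
= 1.097e7 * (1/1^2 - 1/11^2)
= 1.097e7 * (1.0 - 0.008264)
= 1.097e7 * 0.991736
= 1.0879e+07 /m
lambda = 1 / 1.0879e+07 = 91.9174 nm

91.9174


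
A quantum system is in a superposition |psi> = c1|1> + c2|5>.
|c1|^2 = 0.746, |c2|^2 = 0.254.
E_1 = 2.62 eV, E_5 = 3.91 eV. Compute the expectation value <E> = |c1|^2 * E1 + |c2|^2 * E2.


<E> = |c1|^2 * E1 + |c2|^2 * E2
= 0.746 * 2.62 + 0.254 * 3.91
= 1.9545 + 0.9931
= 2.9477 eV

2.9477


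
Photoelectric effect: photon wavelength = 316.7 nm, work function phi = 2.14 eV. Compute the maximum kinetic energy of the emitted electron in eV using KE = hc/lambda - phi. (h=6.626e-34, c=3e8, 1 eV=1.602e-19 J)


E_photon = hc / lambda
= (6.626e-34)(3e8) / (316.7e-9)
= 6.2766e-19 J
= 3.918 eV
KE = E_photon - phi
= 3.918 - 2.14
= 1.778 eV

1.778


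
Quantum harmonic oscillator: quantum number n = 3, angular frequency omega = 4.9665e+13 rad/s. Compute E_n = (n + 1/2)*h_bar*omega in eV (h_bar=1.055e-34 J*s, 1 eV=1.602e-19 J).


E = (n + 1/2) * h_bar * omega
= (3 + 0.5) * 1.055e-34 * 4.9665e+13
= 3.5 * 5.2397e-21
= 1.8339e-20 J
= 0.1145 eV

0.1145


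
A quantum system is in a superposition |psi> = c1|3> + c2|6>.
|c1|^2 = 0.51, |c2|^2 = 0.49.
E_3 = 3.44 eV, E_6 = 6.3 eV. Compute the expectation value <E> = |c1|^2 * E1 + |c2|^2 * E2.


<E> = |c1|^2 * E1 + |c2|^2 * E2
= 0.51 * 3.44 + 0.49 * 6.3
= 1.7544 + 3.087
= 4.8414 eV

4.8414


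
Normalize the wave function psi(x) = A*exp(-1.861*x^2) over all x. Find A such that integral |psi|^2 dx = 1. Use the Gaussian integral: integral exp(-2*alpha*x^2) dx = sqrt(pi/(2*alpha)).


integral |psi|^2 dx = A^2 * sqrt(pi/(2*alpha)) = 1
A^2 = sqrt(2*alpha/pi)
= sqrt(2 * 1.861 / pi)
= 1.088462
A = sqrt(1.088462)
= 1.0433

1.0433


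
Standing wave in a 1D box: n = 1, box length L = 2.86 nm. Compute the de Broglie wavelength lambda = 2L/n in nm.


lambda = 2L / n
= 2 * 2.86 / 1
= 5.72 / 1
= 5.72 nm

5.72


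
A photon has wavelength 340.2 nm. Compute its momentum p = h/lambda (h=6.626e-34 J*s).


p = h / lambda
= 6.626e-34 / (340.2e-9)
= 6.626e-34 / 3.4020e-07
= 1.9477e-27 kg*m/s

1.9477e-27


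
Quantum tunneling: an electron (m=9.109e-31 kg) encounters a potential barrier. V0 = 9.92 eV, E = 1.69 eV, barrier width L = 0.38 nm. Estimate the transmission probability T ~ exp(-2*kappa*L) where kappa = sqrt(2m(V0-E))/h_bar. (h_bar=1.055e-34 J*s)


V0 - E = 8.23 eV = 1.3184e-18 J
kappa = sqrt(2 * m * (V0-E)) / h_bar
= sqrt(2 * 9.109e-31 * 1.3184e-18) / 1.055e-34
= 1.4690e+10 /m
2*kappa*L = 2 * 1.4690e+10 * 0.38e-9
= 11.1646
T = exp(-11.1646) = 1.416712e-05

1.416712e-05


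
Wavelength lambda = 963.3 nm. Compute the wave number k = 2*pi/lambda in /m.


k = 2 * pi / lambda
= 6.2832 / (963.3e-9)
= 6.2832 / 9.6330e-07
= 6.5226e+06 /m

6.5226e+06


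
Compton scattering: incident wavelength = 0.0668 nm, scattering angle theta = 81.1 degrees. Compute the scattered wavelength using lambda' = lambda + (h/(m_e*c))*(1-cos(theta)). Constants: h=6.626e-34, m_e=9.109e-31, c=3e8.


Compton wavelength: h/(m_e*c) = 2.4247e-12 m
d_lambda = 2.4247e-12 * (1 - cos(81.1 deg))
= 2.4247e-12 * 0.84529
= 2.0496e-12 m = 0.00205 nm
lambda' = 0.0668 + 0.00205
= 0.06885 nm

0.06885


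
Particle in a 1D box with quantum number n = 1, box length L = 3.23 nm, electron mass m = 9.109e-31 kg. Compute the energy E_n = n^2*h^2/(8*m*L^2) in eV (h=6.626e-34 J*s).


E = n^2 * h^2 / (8 * m * L^2)
= 1^2 * (6.626e-34)^2 / (8 * 9.109e-31 * (3.23e-9)^2)
= 1 * 4.3904e-67 / (8 * 9.109e-31 * 1.0433e-17)
= 5.7748e-21 J
= 0.036 eV

0.036


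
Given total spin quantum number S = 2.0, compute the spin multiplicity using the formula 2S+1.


Spin multiplicity = 2S + 1
= 2 * 2.0 + 1
= 4.0 + 1
= 5

5


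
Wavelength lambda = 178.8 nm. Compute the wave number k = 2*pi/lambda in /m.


k = 2 * pi / lambda
= 6.2832 / (178.8e-9)
= 6.2832 / 1.7880e-07
= 3.5141e+07 /m

3.5141e+07


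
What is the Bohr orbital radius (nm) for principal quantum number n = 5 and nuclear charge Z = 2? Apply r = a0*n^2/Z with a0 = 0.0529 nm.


r = a0 * n^2 / Z
= 0.0529 * 5^2 / 2
= 0.0529 * 25 / 2
= 0.6613 nm

0.6613


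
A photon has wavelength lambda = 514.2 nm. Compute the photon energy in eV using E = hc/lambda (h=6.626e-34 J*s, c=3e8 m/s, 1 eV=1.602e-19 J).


E = hc / lambda
= (6.626e-34)(3e8) / (514.2e-9)
= 1.9878e-25 / 5.1420e-07
= 3.8658e-19 J
Converting to eV: 3.8658e-19 / 1.602e-19
= 2.4131 eV

2.4131


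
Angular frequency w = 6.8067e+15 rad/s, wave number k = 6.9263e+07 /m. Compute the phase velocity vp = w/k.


vp = w / k
= 6.8067e+15 / 6.9263e+07
= 9.8273e+07 m/s

9.8273e+07


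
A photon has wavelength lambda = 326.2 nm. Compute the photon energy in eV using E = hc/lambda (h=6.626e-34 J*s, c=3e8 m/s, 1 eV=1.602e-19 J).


E = hc / lambda
= (6.626e-34)(3e8) / (326.2e-9)
= 1.9878e-25 / 3.2620e-07
= 6.0938e-19 J
Converting to eV: 6.0938e-19 / 1.602e-19
= 3.8039 eV

3.8039


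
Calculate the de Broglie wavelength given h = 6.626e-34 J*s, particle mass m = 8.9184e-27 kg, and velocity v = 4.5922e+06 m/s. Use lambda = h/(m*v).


lambda = h / (m * v)
= 6.626e-34 / (8.9184e-27 * 4.5922e+06)
= 6.626e-34 / 4.0955e-20
= 1.6179e-14 m

1.6179e-14


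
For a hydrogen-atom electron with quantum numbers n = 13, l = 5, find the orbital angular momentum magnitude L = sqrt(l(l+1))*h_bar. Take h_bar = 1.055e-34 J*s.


L = sqrt(l*(l+1)) * h_bar
= sqrt(5 * 6) * 1.055e-34
= sqrt(30) * 1.055e-34
= 5.4772 * 1.055e-34
= 5.7785e-34 J*s

5.7785e-34


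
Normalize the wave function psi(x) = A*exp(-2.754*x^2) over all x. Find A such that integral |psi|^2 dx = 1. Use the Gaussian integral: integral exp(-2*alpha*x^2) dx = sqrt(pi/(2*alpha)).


integral |psi|^2 dx = A^2 * sqrt(pi/(2*alpha)) = 1
A^2 = sqrt(2*alpha/pi)
= sqrt(2 * 2.754 / pi)
= 1.324104
A = sqrt(1.324104)
= 1.1507

1.1507


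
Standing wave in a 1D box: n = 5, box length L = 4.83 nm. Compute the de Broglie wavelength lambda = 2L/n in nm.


lambda = 2L / n
= 2 * 4.83 / 5
= 9.66 / 5
= 1.932 nm

1.932


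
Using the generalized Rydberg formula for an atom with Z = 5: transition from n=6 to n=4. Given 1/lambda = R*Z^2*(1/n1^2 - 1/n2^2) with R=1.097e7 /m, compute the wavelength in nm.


1/lambda = R * Z^2 * (1/n1^2 - 1/n2^2)
= 1.097e7 * 5^2 * (1/4^2 - 1/6^2)
= 1.097e7 * 25 * (0.0625 - 0.027778)
= 9.5226e+06 /m
lambda = 1 / 9.5226e+06
= 105.0137 nm

105.0137


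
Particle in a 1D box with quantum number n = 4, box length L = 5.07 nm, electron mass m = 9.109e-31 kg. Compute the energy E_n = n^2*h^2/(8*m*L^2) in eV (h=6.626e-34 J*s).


E = n^2 * h^2 / (8 * m * L^2)
= 4^2 * (6.626e-34)^2 / (8 * 9.109e-31 * (5.07e-9)^2)
= 16 * 4.3904e-67 / (8 * 9.109e-31 * 2.5705e-17)
= 3.7501e-20 J
= 0.2341 eV

0.2341


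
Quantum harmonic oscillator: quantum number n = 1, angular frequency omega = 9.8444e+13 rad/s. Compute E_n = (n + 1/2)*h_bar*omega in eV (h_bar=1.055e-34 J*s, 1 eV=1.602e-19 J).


E = (n + 1/2) * h_bar * omega
= (1 + 0.5) * 1.055e-34 * 9.8444e+13
= 1.5 * 1.0386e-20
= 1.5579e-20 J
= 0.0972 eV

0.0972


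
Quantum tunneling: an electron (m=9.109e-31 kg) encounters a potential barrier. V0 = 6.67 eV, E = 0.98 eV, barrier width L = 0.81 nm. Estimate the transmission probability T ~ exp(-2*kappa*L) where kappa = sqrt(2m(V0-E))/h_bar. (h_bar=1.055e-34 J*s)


V0 - E = 5.69 eV = 9.1154e-19 J
kappa = sqrt(2 * m * (V0-E)) / h_bar
= sqrt(2 * 9.109e-31 * 9.1154e-19) / 1.055e-34
= 1.2215e+10 /m
2*kappa*L = 2 * 1.2215e+10 * 0.81e-9
= 19.7879
T = exp(-19.7879) = 2.548077e-09

2.548077e-09


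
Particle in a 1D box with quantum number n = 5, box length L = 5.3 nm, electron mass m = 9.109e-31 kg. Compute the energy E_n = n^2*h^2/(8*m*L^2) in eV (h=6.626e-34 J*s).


E = n^2 * h^2 / (8 * m * L^2)
= 5^2 * (6.626e-34)^2 / (8 * 9.109e-31 * (5.3e-9)^2)
= 25 * 4.3904e-67 / (8 * 9.109e-31 * 2.8090e-17)
= 5.3620e-20 J
= 0.3347 eV

0.3347


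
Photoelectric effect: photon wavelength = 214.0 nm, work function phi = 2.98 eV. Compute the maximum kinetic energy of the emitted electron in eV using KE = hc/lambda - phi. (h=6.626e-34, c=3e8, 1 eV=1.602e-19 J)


E_photon = hc / lambda
= (6.626e-34)(3e8) / (214.0e-9)
= 9.2888e-19 J
= 5.7982 eV
KE = E_photon - phi
= 5.7982 - 2.98
= 2.8182 eV

2.8182


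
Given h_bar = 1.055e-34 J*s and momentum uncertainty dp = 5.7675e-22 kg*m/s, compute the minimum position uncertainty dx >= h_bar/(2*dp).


dx = h_bar / (2 * dp)
= 1.055e-34 / (2 * 5.7675e-22)
= 1.055e-34 / 1.1535e-21
= 9.1461e-14 m

9.1461e-14


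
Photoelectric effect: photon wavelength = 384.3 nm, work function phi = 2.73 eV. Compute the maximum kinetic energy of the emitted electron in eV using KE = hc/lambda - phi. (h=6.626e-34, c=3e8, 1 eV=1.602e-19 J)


E_photon = hc / lambda
= (6.626e-34)(3e8) / (384.3e-9)
= 5.1725e-19 J
= 3.2288 eV
KE = E_photon - phi
= 3.2288 - 2.73
= 0.4988 eV

0.4988


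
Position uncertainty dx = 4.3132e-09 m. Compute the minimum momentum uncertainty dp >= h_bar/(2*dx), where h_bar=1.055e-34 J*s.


dp = h_bar / (2 * dx)
= 1.055e-34 / (2 * 4.3132e-09)
= 1.055e-34 / 8.6264e-09
= 1.2230e-26 kg*m/s

1.2230e-26


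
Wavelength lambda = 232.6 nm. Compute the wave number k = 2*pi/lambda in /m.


k = 2 * pi / lambda
= 6.2832 / (232.6e-9)
= 6.2832 / 2.3260e-07
= 2.7013e+07 /m

2.7013e+07


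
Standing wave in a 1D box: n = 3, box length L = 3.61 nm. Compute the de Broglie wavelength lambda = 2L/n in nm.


lambda = 2L / n
= 2 * 3.61 / 3
= 7.22 / 3
= 2.4067 nm

2.4067


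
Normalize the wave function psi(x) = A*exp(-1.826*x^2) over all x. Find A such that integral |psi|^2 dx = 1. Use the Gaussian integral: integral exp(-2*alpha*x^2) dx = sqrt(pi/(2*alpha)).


integral |psi|^2 dx = A^2 * sqrt(pi/(2*alpha)) = 1
A^2 = sqrt(2*alpha/pi)
= sqrt(2 * 1.826 / pi)
= 1.078178
A = sqrt(1.078178)
= 1.0384

1.0384


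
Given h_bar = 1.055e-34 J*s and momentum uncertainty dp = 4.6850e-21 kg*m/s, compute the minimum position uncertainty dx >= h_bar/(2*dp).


dx = h_bar / (2 * dp)
= 1.055e-34 / (2 * 4.6850e-21)
= 1.055e-34 / 9.3700e-21
= 1.1259e-14 m

1.1259e-14


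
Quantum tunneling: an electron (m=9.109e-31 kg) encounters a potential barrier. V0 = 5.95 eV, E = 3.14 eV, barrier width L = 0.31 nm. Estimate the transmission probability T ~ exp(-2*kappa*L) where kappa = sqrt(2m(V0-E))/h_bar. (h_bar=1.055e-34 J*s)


V0 - E = 2.81 eV = 4.5016e-19 J
kappa = sqrt(2 * m * (V0-E)) / h_bar
= sqrt(2 * 9.109e-31 * 4.5016e-19) / 1.055e-34
= 8.5839e+09 /m
2*kappa*L = 2 * 8.5839e+09 * 0.31e-9
= 5.322
T = exp(-5.322) = 4.883030e-03

4.883030e-03


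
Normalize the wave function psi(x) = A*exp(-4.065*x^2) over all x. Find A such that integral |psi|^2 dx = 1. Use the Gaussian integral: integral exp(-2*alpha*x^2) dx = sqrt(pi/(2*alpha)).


integral |psi|^2 dx = A^2 * sqrt(pi/(2*alpha)) = 1
A^2 = sqrt(2*alpha/pi)
= sqrt(2 * 4.065 / pi)
= 1.608682
A = sqrt(1.608682)
= 1.2683

1.2683


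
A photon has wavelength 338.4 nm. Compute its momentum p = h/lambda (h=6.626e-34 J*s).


p = h / lambda
= 6.626e-34 / (338.4e-9)
= 6.626e-34 / 3.3840e-07
= 1.9580e-27 kg*m/s

1.9580e-27


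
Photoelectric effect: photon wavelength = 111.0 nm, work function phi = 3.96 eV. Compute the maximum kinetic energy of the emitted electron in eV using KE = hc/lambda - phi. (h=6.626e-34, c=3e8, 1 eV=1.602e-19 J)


E_photon = hc / lambda
= (6.626e-34)(3e8) / (111.0e-9)
= 1.7908e-18 J
= 11.1786 eV
KE = E_photon - phi
= 11.1786 - 3.96
= 7.2186 eV

7.2186


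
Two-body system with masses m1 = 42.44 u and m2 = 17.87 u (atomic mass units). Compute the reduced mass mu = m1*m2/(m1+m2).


mu = m1 * m2 / (m1 + m2)
= 42.44 * 17.87 / (42.44 + 17.87)
= 758.4028 / 60.31
= 12.5751 u

12.5751


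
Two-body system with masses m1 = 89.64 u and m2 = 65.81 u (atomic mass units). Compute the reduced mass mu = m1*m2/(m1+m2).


mu = m1 * m2 / (m1 + m2)
= 89.64 * 65.81 / (89.64 + 65.81)
= 5899.2084 / 155.45
= 37.9492 u

37.9492


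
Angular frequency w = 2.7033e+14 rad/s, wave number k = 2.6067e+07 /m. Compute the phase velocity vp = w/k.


vp = w / k
= 2.7033e+14 / 2.6067e+07
= 1.0371e+07 m/s

1.0371e+07


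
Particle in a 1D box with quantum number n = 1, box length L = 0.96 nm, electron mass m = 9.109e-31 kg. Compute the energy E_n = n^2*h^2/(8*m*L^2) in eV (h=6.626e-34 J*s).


E = n^2 * h^2 / (8 * m * L^2)
= 1^2 * (6.626e-34)^2 / (8 * 9.109e-31 * (0.96e-9)^2)
= 1 * 4.3904e-67 / (8 * 9.109e-31 * 9.2160e-19)
= 6.5373e-20 J
= 0.4081 eV

0.4081


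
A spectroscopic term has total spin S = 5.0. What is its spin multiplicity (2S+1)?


Spin multiplicity = 2S + 1
= 2 * 5.0 + 1
= 10.0 + 1
= 11

11


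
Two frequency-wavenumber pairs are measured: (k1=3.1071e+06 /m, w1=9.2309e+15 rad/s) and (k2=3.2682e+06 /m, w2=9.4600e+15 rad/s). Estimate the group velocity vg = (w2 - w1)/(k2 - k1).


vg = (w2 - w1) / (k2 - k1)
= (9.4600e+15 - 9.2309e+15) / (3.2682e+06 - 3.1071e+06)
= 2.2910e+14 / 1.6110e+05
= 1.4221e+09 m/s

1.4221e+09


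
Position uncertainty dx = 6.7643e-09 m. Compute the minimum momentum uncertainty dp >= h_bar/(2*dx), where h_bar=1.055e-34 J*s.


dp = h_bar / (2 * dx)
= 1.055e-34 / (2 * 6.7643e-09)
= 1.055e-34 / 1.3529e-08
= 7.7983e-27 kg*m/s

7.7983e-27


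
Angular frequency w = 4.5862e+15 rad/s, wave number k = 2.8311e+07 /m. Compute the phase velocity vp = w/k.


vp = w / k
= 4.5862e+15 / 2.8311e+07
= 1.6199e+08 m/s

1.6199e+08


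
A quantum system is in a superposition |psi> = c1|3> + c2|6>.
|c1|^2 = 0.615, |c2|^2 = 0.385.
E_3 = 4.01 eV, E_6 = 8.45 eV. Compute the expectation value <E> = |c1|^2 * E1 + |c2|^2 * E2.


<E> = |c1|^2 * E1 + |c2|^2 * E2
= 0.615 * 4.01 + 0.385 * 8.45
= 2.4661 + 3.2532
= 5.7194 eV

5.7194


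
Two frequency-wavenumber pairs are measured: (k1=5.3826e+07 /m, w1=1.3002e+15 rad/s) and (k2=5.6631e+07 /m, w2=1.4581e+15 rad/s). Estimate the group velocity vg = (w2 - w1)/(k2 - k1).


vg = (w2 - w1) / (k2 - k1)
= (1.4581e+15 - 1.3002e+15) / (5.6631e+07 - 5.3826e+07)
= 1.5790e+14 / 2.8050e+06
= 5.6292e+07 m/s

5.6292e+07


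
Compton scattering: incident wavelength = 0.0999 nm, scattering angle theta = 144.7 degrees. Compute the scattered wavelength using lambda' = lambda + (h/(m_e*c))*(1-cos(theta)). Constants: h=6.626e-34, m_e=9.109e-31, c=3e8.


Compton wavelength: h/(m_e*c) = 2.4247e-12 m
d_lambda = 2.4247e-12 * (1 - cos(144.7 deg))
= 2.4247e-12 * 1.816138
= 4.4036e-12 m = 0.004404 nm
lambda' = 0.0999 + 0.004404
= 0.104304 nm

0.104304


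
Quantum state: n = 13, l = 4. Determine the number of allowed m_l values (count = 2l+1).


m_l ranges from -l to +l in integer steps
So m_l goes from -4 to +4
Count = 2l + 1 = 2*4 + 1
= 9

9


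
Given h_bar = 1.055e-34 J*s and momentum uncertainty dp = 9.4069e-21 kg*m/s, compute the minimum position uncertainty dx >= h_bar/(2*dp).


dx = h_bar / (2 * dp)
= 1.055e-34 / (2 * 9.4069e-21)
= 1.055e-34 / 1.8814e-20
= 5.6076e-15 m

5.6076e-15


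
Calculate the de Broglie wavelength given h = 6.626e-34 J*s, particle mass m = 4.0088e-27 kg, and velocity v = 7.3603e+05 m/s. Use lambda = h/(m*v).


lambda = h / (m * v)
= 6.626e-34 / (4.0088e-27 * 7.3603e+05)
= 6.626e-34 / 2.9506e-21
= 2.2456e-13 m

2.2456e-13


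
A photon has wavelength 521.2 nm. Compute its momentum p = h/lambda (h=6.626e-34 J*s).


p = h / lambda
= 6.626e-34 / (521.2e-9)
= 6.626e-34 / 5.2120e-07
= 1.2713e-27 kg*m/s

1.2713e-27


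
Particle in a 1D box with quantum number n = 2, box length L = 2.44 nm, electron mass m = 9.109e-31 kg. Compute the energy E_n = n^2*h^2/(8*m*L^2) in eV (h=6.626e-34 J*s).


E = n^2 * h^2 / (8 * m * L^2)
= 2^2 * (6.626e-34)^2 / (8 * 9.109e-31 * (2.44e-9)^2)
= 4 * 4.3904e-67 / (8 * 9.109e-31 * 5.9536e-18)
= 4.0478e-20 J
= 0.2527 eV

0.2527


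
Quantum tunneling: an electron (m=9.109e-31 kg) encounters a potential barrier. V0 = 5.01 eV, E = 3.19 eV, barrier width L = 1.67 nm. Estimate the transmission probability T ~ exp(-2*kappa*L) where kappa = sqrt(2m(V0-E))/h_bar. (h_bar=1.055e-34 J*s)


V0 - E = 1.82 eV = 2.9156e-19 J
kappa = sqrt(2 * m * (V0-E)) / h_bar
= sqrt(2 * 9.109e-31 * 2.9156e-19) / 1.055e-34
= 6.9082e+09 /m
2*kappa*L = 2 * 6.9082e+09 * 1.67e-9
= 23.0734
T = exp(-23.0734) = 9.535783e-11

9.535783e-11


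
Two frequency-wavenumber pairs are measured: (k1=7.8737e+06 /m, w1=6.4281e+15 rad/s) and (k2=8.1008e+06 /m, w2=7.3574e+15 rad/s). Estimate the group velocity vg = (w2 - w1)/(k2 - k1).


vg = (w2 - w1) / (k2 - k1)
= (7.3574e+15 - 6.4281e+15) / (8.1008e+06 - 7.8737e+06)
= 9.2930e+14 / 2.2710e+05
= 4.0920e+09 m/s

4.0920e+09


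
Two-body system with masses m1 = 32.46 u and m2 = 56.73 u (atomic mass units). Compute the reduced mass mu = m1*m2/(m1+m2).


mu = m1 * m2 / (m1 + m2)
= 32.46 * 56.73 / (32.46 + 56.73)
= 1841.4558 / 89.19
= 20.6464 u

20.6464


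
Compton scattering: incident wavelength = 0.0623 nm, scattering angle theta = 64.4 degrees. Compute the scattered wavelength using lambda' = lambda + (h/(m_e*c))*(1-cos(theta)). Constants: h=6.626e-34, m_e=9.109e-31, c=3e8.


Compton wavelength: h/(m_e*c) = 2.4247e-12 m
d_lambda = 2.4247e-12 * (1 - cos(64.4 deg))
= 2.4247e-12 * 0.567914
= 1.3770e-12 m = 0.001377 nm
lambda' = 0.0623 + 0.001377
= 0.063677 nm

0.063677


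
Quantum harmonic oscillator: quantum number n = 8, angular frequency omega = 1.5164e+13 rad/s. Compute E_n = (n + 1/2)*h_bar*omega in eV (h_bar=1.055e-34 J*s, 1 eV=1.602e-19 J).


E = (n + 1/2) * h_bar * omega
= (8 + 0.5) * 1.055e-34 * 1.5164e+13
= 8.5 * 1.5998e-21
= 1.3598e-20 J
= 0.0849 eV

0.0849


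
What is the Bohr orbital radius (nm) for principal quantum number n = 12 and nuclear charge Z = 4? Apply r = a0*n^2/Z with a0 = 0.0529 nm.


r = a0 * n^2 / Z
= 0.0529 * 12^2 / 4
= 0.0529 * 144 / 4
= 1.9044 nm

1.9044


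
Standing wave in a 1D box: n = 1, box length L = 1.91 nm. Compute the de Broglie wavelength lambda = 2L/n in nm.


lambda = 2L / n
= 2 * 1.91 / 1
= 3.82 / 1
= 3.82 nm

3.82


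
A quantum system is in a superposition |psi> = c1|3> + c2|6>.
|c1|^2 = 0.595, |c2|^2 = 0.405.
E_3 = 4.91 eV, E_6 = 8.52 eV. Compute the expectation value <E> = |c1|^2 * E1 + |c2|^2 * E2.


<E> = |c1|^2 * E1 + |c2|^2 * E2
= 0.595 * 4.91 + 0.405 * 8.52
= 2.9215 + 3.4506
= 6.372 eV

6.372


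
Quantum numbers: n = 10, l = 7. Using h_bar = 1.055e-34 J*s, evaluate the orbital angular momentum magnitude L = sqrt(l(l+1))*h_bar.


L = sqrt(l*(l+1)) * h_bar
= sqrt(7 * 8) * 1.055e-34
= sqrt(56) * 1.055e-34
= 7.4833 * 1.055e-34
= 7.8949e-34 J*s

7.8949e-34


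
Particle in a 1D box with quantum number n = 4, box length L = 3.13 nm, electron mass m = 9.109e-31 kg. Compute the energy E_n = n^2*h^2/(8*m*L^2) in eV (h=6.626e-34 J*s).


E = n^2 * h^2 / (8 * m * L^2)
= 4^2 * (6.626e-34)^2 / (8 * 9.109e-31 * (3.13e-9)^2)
= 16 * 4.3904e-67 / (8 * 9.109e-31 * 9.7969e-18)
= 9.8395e-20 J
= 0.6142 eV

0.6142


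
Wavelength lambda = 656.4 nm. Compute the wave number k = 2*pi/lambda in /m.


k = 2 * pi / lambda
= 6.2832 / (656.4e-9)
= 6.2832 / 6.5640e-07
= 9.5722e+06 /m

9.5722e+06


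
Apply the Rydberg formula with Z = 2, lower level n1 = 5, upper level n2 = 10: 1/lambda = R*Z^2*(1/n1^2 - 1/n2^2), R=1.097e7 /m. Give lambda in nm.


1/lambda = R * Z^2 * (1/n1^2 - 1/n2^2)
= 1.097e7 * 2^2 * (1/5^2 - 1/10^2)
= 1.097e7 * 4 * (0.04 - 0.01)
= 1.3164e+06 /m
lambda = 1 / 1.3164e+06
= 759.6475 nm

759.6475


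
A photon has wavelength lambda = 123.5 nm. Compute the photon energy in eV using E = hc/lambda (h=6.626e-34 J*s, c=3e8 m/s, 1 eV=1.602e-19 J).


E = hc / lambda
= (6.626e-34)(3e8) / (123.5e-9)
= 1.9878e-25 / 1.2350e-07
= 1.6096e-18 J
Converting to eV: 1.6096e-18 / 1.602e-19
= 10.0472 eV

10.0472


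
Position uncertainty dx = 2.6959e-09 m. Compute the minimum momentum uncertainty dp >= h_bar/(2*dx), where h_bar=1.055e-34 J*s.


dp = h_bar / (2 * dx)
= 1.055e-34 / (2 * 2.6959e-09)
= 1.055e-34 / 5.3918e-09
= 1.9567e-26 kg*m/s

1.9567e-26


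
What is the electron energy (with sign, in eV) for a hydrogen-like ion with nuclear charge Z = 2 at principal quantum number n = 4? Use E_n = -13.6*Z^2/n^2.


E_n = -13.6 * Z^2 / n^2
= -13.6 * 2^2 / 4^2
= -13.6 * 4 / 16
= -3.4 eV

-3.4


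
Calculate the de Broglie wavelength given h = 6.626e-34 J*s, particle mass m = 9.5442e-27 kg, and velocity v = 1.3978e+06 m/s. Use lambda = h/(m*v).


lambda = h / (m * v)
= 6.626e-34 / (9.5442e-27 * 1.3978e+06)
= 6.626e-34 / 1.3341e-20
= 4.9667e-14 m

4.9667e-14


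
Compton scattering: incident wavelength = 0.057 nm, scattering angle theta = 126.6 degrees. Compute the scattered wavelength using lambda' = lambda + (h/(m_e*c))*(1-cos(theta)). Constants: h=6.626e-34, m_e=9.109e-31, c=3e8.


Compton wavelength: h/(m_e*c) = 2.4247e-12 m
d_lambda = 2.4247e-12 * (1 - cos(126.6 deg))
= 2.4247e-12 * 1.596225
= 3.8704e-12 m = 0.00387 nm
lambda' = 0.057 + 0.00387
= 0.06087 nm

0.06087


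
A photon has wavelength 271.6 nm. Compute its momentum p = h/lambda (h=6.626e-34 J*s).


p = h / lambda
= 6.626e-34 / (271.6e-9)
= 6.626e-34 / 2.7160e-07
= 2.4396e-27 kg*m/s

2.4396e-27


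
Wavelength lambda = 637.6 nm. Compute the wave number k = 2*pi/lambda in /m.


k = 2 * pi / lambda
= 6.2832 / (637.6e-9)
= 6.2832 / 6.3760e-07
= 9.8544e+06 /m

9.8544e+06


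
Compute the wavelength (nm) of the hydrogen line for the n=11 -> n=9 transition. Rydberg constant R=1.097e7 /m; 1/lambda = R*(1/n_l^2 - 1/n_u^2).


1/lambda = R * (1/n_l^2 - 1/n_u^2)
= 1.097e7 * (1/9^2 - 1/11^2)
= 1.097e7 * (0.012346 - 0.008264)
= 1.097e7 * 0.004081
= 4.4771e+04 /m
lambda = 1 / 4.4771e+04 = 22335.9161 nm

22335.9161


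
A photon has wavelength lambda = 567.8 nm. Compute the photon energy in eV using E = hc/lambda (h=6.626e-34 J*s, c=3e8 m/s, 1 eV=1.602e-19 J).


E = hc / lambda
= (6.626e-34)(3e8) / (567.8e-9)
= 1.9878e-25 / 5.6780e-07
= 3.5009e-19 J
Converting to eV: 3.5009e-19 / 1.602e-19
= 2.1853 eV

2.1853


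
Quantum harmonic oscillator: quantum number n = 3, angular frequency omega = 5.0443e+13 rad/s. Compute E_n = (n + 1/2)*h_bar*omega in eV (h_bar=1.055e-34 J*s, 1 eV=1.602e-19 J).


E = (n + 1/2) * h_bar * omega
= (3 + 0.5) * 1.055e-34 * 5.0443e+13
= 3.5 * 5.3217e-21
= 1.8626e-20 J
= 0.1163 eV

0.1163


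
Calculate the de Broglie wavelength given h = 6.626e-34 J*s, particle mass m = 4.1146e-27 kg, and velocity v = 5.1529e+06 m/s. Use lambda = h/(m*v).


lambda = h / (m * v)
= 6.626e-34 / (4.1146e-27 * 5.1529e+06)
= 6.626e-34 / 2.1202e-20
= 3.1252e-14 m

3.1252e-14


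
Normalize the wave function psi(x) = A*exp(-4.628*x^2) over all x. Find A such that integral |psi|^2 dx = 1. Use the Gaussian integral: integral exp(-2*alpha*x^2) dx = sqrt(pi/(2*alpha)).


integral |psi|^2 dx = A^2 * sqrt(pi/(2*alpha)) = 1
A^2 = sqrt(2*alpha/pi)
= sqrt(2 * 4.628 / pi)
= 1.716472
A = sqrt(1.716472)
= 1.3101

1.3101


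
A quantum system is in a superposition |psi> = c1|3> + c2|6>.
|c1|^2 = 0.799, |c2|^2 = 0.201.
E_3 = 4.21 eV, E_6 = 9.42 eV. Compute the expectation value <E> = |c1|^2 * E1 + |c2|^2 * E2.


<E> = |c1|^2 * E1 + |c2|^2 * E2
= 0.799 * 4.21 + 0.201 * 9.42
= 3.3638 + 1.8934
= 5.2572 eV

5.2572


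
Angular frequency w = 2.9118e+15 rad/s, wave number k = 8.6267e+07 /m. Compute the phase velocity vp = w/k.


vp = w / k
= 2.9118e+15 / 8.6267e+07
= 3.3753e+07 m/s

3.3753e+07


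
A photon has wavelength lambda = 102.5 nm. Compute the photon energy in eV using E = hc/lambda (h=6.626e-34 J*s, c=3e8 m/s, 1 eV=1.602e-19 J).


E = hc / lambda
= (6.626e-34)(3e8) / (102.5e-9)
= 1.9878e-25 / 1.0250e-07
= 1.9393e-18 J
Converting to eV: 1.9393e-18 / 1.602e-19
= 12.1056 eV

12.1056


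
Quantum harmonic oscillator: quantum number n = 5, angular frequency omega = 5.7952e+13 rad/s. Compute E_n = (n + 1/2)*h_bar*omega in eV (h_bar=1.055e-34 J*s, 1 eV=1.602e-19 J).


E = (n + 1/2) * h_bar * omega
= (5 + 0.5) * 1.055e-34 * 5.7952e+13
= 5.5 * 6.1139e-21
= 3.3627e-20 J
= 0.2099 eV

0.2099


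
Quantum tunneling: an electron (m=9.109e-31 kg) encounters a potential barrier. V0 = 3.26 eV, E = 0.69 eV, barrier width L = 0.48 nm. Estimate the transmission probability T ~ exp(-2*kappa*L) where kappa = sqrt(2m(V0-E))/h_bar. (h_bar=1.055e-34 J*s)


V0 - E = 2.57 eV = 4.1171e-19 J
kappa = sqrt(2 * m * (V0-E)) / h_bar
= sqrt(2 * 9.109e-31 * 4.1171e-19) / 1.055e-34
= 8.2091e+09 /m
2*kappa*L = 2 * 8.2091e+09 * 0.48e-9
= 7.8807
T = exp(-7.8807) = 3.779537e-04

3.779537e-04


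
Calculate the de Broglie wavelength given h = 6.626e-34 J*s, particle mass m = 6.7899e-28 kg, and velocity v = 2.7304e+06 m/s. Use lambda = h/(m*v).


lambda = h / (m * v)
= 6.626e-34 / (6.7899e-28 * 2.7304e+06)
= 6.626e-34 / 1.8539e-21
= 3.5741e-13 m

3.5741e-13


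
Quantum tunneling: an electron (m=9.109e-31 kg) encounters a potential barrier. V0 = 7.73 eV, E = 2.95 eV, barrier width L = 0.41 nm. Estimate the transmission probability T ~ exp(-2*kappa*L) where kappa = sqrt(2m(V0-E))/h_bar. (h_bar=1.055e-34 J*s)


V0 - E = 4.78 eV = 7.6576e-19 J
kappa = sqrt(2 * m * (V0-E)) / h_bar
= sqrt(2 * 9.109e-31 * 7.6576e-19) / 1.055e-34
= 1.1195e+10 /m
2*kappa*L = 2 * 1.1195e+10 * 0.41e-9
= 9.1803
T = exp(-9.1803) = 1.030495e-04

1.030495e-04


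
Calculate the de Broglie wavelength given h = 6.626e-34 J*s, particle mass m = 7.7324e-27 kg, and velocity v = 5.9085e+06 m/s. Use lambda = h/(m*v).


lambda = h / (m * v)
= 6.626e-34 / (7.7324e-27 * 5.9085e+06)
= 6.626e-34 / 4.5687e-20
= 1.4503e-14 m

1.4503e-14


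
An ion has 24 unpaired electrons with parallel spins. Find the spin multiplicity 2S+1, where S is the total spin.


Total spin S = N * (1/2) = 24 * 0.5 = 12.0
Spin multiplicity = 2S + 1
= 2 * 12.0 + 1
= 25

25


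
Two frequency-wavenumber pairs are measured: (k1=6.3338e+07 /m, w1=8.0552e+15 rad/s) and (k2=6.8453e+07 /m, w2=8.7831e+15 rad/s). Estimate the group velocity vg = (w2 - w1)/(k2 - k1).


vg = (w2 - w1) / (k2 - k1)
= (8.7831e+15 - 8.0552e+15) / (6.8453e+07 - 6.3338e+07)
= 7.2790e+14 / 5.1150e+06
= 1.4231e+08 m/s

1.4231e+08


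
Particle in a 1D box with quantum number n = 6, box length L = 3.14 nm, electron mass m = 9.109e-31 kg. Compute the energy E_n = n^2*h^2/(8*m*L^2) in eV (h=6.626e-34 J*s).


E = n^2 * h^2 / (8 * m * L^2)
= 6^2 * (6.626e-34)^2 / (8 * 9.109e-31 * (3.14e-9)^2)
= 36 * 4.3904e-67 / (8 * 9.109e-31 * 9.8596e-18)
= 2.1998e-19 J
= 1.3732 eV

1.3732


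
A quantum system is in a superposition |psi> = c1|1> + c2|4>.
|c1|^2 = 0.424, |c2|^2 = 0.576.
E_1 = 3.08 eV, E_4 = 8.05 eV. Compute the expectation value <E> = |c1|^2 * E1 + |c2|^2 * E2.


<E> = |c1|^2 * E1 + |c2|^2 * E2
= 0.424 * 3.08 + 0.576 * 8.05
= 1.3059 + 4.6368
= 5.9427 eV

5.9427
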